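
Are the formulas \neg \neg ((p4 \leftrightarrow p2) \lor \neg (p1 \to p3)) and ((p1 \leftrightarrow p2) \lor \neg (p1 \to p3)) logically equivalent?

  p1  |   p2  |   p3  |   p4  ||   φ   |   ψ  
False | False | False | False ||  True |  True
False | False | False |  True || False |  True
False | False |  True | False ||  True |  True
False | False |  True |  True || False |  True
False |  True | False | False || False | False
False |  True | False |  True ||  True | False
False |  True |  True | False || False | False
False |  True |  True |  True ||  True | False
 True | False | False | False ||  True |  True
 True | False | False |  True ||  True |  True
 True | False |  True | False ||  True | False
 True | False |  True |  True || False | False
 True |  True | False | False ||  True |  True
 True |  True | False |  True ||  True |  True
 True |  True |  True | False || False |  True
 True |  True |  True |  True ||  True |  True
The columns differ at p1=False, p2=False, p3=False, p4=True (φ=False, ψ=True), so they are not equivalent.

not equivalent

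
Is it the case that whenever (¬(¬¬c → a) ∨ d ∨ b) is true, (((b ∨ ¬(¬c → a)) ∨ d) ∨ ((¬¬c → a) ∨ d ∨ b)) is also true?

no

a | b | c | d | φ | ψ
- | - | - | - | - | -
1 | 1 | 1 | 1 | 1 | 1
1 | 1 | 1 | 0 | 1 | 1
1 | 1 | 0 | 1 | 1 | 1
1 | 1 | 0 | 0 | 1 | 1
1 | 0 | 1 | 1 | 1 | 1
1 | 0 | 1 | 0 | 0 | 1
1 | 0 | 0 | 1 | 1 | 1
1 | 0 | 0 | 0 | 0 | 1
0 | 1 | 1 | 1 | 1 | 1
0 | 1 | 1 | 0 | 1 | 1
0 | 1 | 0 | 1 | 1 | 1
0 | 1 | 0 | 0 | 1 | 1
0 | 0 | 1 | 1 | 1 | 1
0 | 0 | 1 | 0 | 1 | 0
0 | 0 | 0 | 1 | 1 | 1
0 | 0 | 0 | 0 | 0 | 1
At a=0, b=0, c=1, d=0 we have φ true but ψ false, so φ does not entail ψ.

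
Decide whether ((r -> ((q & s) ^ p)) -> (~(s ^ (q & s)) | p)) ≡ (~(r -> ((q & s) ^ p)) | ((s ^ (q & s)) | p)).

p  q  r  s  |  φ  ψ
F  F  F  F  |  T  F
F  F  F  T  |  F  T
F  F  T  F  |  T  T
F  F  T  T  |  T  T
F  T  F  F  |  T  F
F  T  F  T  |  T  F
F  T  T  F  |  T  T
F  T  T  T  |  T  F
T  F  F  F  |  T  T
T  F  F  T  |  T  T
T  F  T  F  |  T  T
T  F  T  T  |  T  T
T  T  F  F  |  T  T
T  T  F  T  |  T  T
T  T  T  F  |  T  T
T  T  T  T  |  T  T
The columns differ at p=F, q=F, r=F, s=F (φ=T, ψ=F), so they are not equivalent.

not equivalent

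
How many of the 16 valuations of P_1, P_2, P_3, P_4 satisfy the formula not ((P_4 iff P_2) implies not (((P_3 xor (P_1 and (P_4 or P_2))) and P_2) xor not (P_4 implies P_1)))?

P_1 | P_2 | P_3 | P_4 || (P_4 iff P_2) | (P_4 or P_2) | (P_1 and (P_4 or P_2)) | (P_4 implies P_1) | not (P_4 implies P_1) | φ
 F  |  F  |  F  |  F  ||       T       |      F       |           F            |         T         |           F           | F
 F  |  F  |  F  |  T  ||       F       |      T       |           F            |         F         |           T           | F
 F  |  F  |  T  |  F  ||       T       |      F       |           F            |         T         |           F           | F
 F  |  F  |  T  |  T  ||       F       |      T       |           F            |         F         |           T           | F
 F  |  T  |  F  |  F  ||       F       |      T       |           F            |         T         |           F           | F
 F  |  T  |  F  |  T  ||       T       |      T       |           F            |         F         |           T           | T
 F  |  T  |  T  |  F  ||       F       |      T       |           F            |         T         |           F           | F
 F  |  T  |  T  |  T  ||       T       |      T       |           F            |         F         |           T           | F
 T  |  F  |  F  |  F  ||       T       |      F       |           F            |         T         |           F           | F
 T  |  F  |  F  |  T  ||       F       |      T       |           T            |         T         |           F           | F
 T  |  F  |  T  |  F  ||       T       |      F       |           F            |         T         |           F           | F
 T  |  F  |  T  |  T  ||       F       |      T       |           T            |         T         |           F           | F
 T  |  T  |  F  |  F  ||       F       |      T       |           T            |         T         |           F           | F
 T  |  T  |  F  |  T  ||       T       |      T       |           T            |         T         |           F           | T
 T  |  T  |  T  |  F  ||       F       |      T       |           T            |         T         |           F           | F
 T  |  T  |  T  |  T  ||       T       |      T       |           T            |         T         |           F           | F
The formula is true on 2 of the 16 rows.

2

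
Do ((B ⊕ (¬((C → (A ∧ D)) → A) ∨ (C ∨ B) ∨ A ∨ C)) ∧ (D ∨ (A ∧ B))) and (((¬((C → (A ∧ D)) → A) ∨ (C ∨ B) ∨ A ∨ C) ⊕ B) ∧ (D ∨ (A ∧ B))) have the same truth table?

A | B | C | D || φ | ψ
1 | 1 | 1 | 1 || 0 | 0
1 | 1 | 1 | 0 || 0 | 0
1 | 1 | 0 | 1 || 0 | 0
1 | 1 | 0 | 0 || 0 | 0
1 | 0 | 1 | 1 || 1 | 1
1 | 0 | 1 | 0 || 0 | 0
1 | 0 | 0 | 1 || 1 | 1
1 | 0 | 0 | 0 || 0 | 0
0 | 1 | 1 | 1 || 0 | 0
0 | 1 | 1 | 0 || 0 | 0
0 | 1 | 0 | 1 || 0 | 0
0 | 1 | 0 | 0 || 0 | 0
0 | 0 | 1 | 1 || 1 | 1
0 | 0 | 1 | 0 || 0 | 0
0 | 0 | 0 | 1 || 1 | 1
0 | 0 | 0 | 0 || 0 | 0
The columns for φ and ψ agree on every row, so they are logically equivalent.

equivalent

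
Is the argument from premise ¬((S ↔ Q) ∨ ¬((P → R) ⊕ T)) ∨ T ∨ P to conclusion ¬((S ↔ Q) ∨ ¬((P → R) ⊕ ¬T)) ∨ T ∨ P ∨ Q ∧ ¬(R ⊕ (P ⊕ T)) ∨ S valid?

P | Q | R | S | T || φ | ψ
F | F | F | F | F || F | F
F | F | F | F | T || T | T
F | F | F | T | F || T | T
F | F | F | T | T || T | T
F | F | T | F | F || F | F
F | F | T | F | T || T | T
F | F | T | T | F || T | T
F | F | T | T | T || T | T
F | T | F | F | F || T | T
F | T | F | F | T || T | T
F | T | F | T | F || F | T
F | T | F | T | T || T | T
F | T | T | F | F || T | F
F | T | T | F | T || T | T
F | T | T | T | F || F | T
F | T | T | T | T || T | T
T | F | F | F | F || T | T
T | F | F | F | T || T | T
T | F | F | T | F || T | T
T | F | F | T | T || T | T
T | F | T | F | F || T | T
T | F | T | F | T || T | T
T | F | T | T | F || T | T
T | F | T | T | T || T | T
T | T | F | F | F || T | T
T | T | F | F | T || T | T
T | T | F | T | F || T | T
T | T | F | T | T || T | T
T | T | T | F | F || T | T
T | T | T | F | T || T | T
T | T | T | T | F || T | T
T | T | T | T | T || T | T
At P=F, Q=T, R=T, S=F, T=F we have φ true but ψ false, so φ does not entail ψ.

no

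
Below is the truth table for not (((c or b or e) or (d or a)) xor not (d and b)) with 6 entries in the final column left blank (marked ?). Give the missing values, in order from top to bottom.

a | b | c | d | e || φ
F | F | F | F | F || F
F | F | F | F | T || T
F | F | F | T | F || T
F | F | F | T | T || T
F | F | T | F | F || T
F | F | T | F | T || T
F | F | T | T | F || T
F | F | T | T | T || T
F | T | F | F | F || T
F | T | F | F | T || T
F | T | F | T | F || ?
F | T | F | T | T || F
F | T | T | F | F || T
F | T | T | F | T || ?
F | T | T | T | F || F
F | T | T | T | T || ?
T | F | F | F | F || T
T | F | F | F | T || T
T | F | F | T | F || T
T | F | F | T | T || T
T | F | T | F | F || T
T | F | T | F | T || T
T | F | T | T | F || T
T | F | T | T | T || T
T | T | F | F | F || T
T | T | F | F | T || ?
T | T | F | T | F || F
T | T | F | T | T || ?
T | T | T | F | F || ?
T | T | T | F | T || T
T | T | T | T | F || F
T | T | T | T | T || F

Row a=F, b=T, c=F, d=T, e=F: ((c or b or e) or (d or a)) = T, not (d and b) = F, (((c or b or e) or (d or a)) xor not (d and b)) = T, so the formula = F.
Row a=F, b=T, c=T, d=F, e=T: ((c or b or e) or (d or a)) = T, not (d and b) = T, (((c or b or e) or (d or a)) xor not (d and b)) = F, so the formula = T.
Row a=F, b=T, c=T, d=T, e=T: ((c or b or e) or (d or a)) = T, not (d and b) = F, (((c or b or e) or (d or a)) xor not (d and b)) = T, so the formula = F.
Row a=T, b=T, c=F, d=F, e=T: ((c or b or e) or (d or a)) = T, not (d and b) = T, (((c or b or e) or (d or a)) xor not (d and b)) = F, so the formula = T.
Row a=T, b=T, c=F, d=T, e=T: ((c or b or e) or (d or a)) = T, not (d and b) = F, (((c or b or e) or (d or a)) xor not (d and b)) = T, so the formula = F.
Row a=T, b=T, c=T, d=F, e=F: ((c or b or e) or (d or a)) = T, not (d and b) = T, (((c or b or e) or (d or a)) xor not (d and b)) = F, so the formula = T.

F, T, F, T, F, T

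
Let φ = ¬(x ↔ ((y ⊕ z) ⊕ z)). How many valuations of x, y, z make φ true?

4

x  y  z  |  ¬(x ↔ ((y ⊕ z) ⊕ z))
0  0  0  |           0          
0  0  1  |           0          
0  1  0  |           1          
0  1  1  |           1          
1  0  0  |           1          
1  0  1  |           1          
1  1  0  |           0          
1  1  1  |           0          
The formula is true on 4 of the 8 rows.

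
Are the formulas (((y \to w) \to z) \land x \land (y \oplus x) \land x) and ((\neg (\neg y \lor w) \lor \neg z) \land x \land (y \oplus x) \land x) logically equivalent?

not equivalent

x | y | z | w | φ | ψ
- | - | - | - | - | -
0 | 0 | 0 | 0 | 0 | 0
0 | 0 | 0 | 1 | 0 | 0
0 | 0 | 1 | 0 | 0 | 0
0 | 0 | 1 | 1 | 0 | 0
0 | 1 | 0 | 0 | 0 | 0
0 | 1 | 0 | 1 | 0 | 0
0 | 1 | 1 | 0 | 0 | 0
0 | 1 | 1 | 1 | 0 | 0
1 | 0 | 0 | 0 | 0 | 1
1 | 0 | 0 | 1 | 0 | 1
1 | 0 | 1 | 0 | 1 | 0
1 | 0 | 1 | 1 | 1 | 0
1 | 1 | 0 | 0 | 0 | 0
1 | 1 | 0 | 1 | 0 | 0
1 | 1 | 1 | 0 | 0 | 0
1 | 1 | 1 | 1 | 0 | 0
The columns differ at x=1, y=0, z=0, w=0 (φ=0, ψ=1), so they are not equivalent.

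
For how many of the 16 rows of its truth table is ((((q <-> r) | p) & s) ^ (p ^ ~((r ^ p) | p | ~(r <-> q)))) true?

p  q  r  s     (q <-> r)  ((q <-> r) | p)  (((q <-> r) | p) & s)  (r ^ p)  (r <-> q)  ~(r <-> q)  ((r ^ p) | p | ~(r <-> q))  ~((r ^ p) | p | ~(r <-> q))  φ
1  1  1  1         1             1                   1               0         1          0                   1                            0               0
1  1  1  0         1             1                   0               0         1          0                   1                            0               1
1  1  0  1         0             1                   1               1         0          1                   1                            0               0
1  1  0  0         0             1                   0               1         0          1                   1                            0               1
1  0  1  1         0             1                   1               0         0          1                   1                            0               0
1  0  1  0         0             1                   0               0         0          1                   1                            0               1
1  0  0  1         1             1                   1               1         1          0                   1                            0               0
1  0  0  0         1             1                   0               1         1          0                   1                            0               1
0  1  1  1         1             1                   1               1         1          0                   1                            0               1
0  1  1  0         1             1                   0               1         1          0                   1                            0               0
0  1  0  1         0             0                   0               0         0          1                   1                            0               0
0  1  0  0         0             0                   0               0         0          1                   1                            0               0
0  0  1  1         0             0                   0               1         0          1                   1                            0               0
0  0  1  0         0             0                   0               1         0          1                   1                            0               0
0  0  0  1         1             1                   1               0         1          0                   0                            1               0
0  0  0  0         1             1                   0               0         1          0                   0                            1               1
The formula is true on 6 of the 16 rows.

6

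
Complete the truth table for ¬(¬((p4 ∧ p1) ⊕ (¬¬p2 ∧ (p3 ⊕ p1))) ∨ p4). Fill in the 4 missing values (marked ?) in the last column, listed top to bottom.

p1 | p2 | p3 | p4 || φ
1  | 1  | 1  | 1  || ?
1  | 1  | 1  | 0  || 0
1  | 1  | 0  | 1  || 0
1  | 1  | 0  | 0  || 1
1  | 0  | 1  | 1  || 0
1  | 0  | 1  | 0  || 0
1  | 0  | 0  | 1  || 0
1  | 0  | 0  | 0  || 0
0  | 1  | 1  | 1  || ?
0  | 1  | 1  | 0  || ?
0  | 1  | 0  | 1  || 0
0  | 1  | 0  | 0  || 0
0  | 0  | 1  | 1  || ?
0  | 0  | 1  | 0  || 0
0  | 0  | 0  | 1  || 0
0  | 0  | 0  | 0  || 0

Row p1=1, p2=1, p3=1, p4=1: ¬((p4 ∧ p1) ⊕ (¬¬p2 ∧ (p3 ⊕ p1))) = 0, (¬((p4 ∧ p1) ⊕ (¬¬p2 ∧ (p3 ⊕ p1))) ∨ p4) = 1, so the formula = 0.
Row p1=0, p2=1, p3=1, p4=1: ¬((p4 ∧ p1) ⊕ (¬¬p2 ∧ (p3 ⊕ p1))) = 0, (¬((p4 ∧ p1) ⊕ (¬¬p2 ∧ (p3 ⊕ p1))) ∨ p4) = 1, so the formula = 0.
Row p1=0, p2=1, p3=1, p4=0: ¬((p4 ∧ p1) ⊕ (¬¬p2 ∧ (p3 ⊕ p1))) = 0, (¬((p4 ∧ p1) ⊕ (¬¬p2 ∧ (p3 ⊕ p1))) ∨ p4) = 0, so the formula = 1.
Row p1=0, p2=0, p3=1, p4=1: ¬((p4 ∧ p1) ⊕ (¬¬p2 ∧ (p3 ⊕ p1))) = 1, (¬((p4 ∧ p1) ⊕ (¬¬p2 ∧ (p3 ⊕ p1))) ∨ p4) = 1, so the formula = 0.

0, 0, 1, 0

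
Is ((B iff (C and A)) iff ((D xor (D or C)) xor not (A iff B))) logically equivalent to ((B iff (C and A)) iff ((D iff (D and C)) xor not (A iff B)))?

A | B | C | D | φ | ψ
- | - | - | - | - | -
T | T | T | T | F | T
T | T | T | F | T | T
T | T | F | T | T | T
T | T | F | F | T | F
T | F | T | T | F | T
T | F | T | F | T | T
T | F | F | T | T | T
T | F | F | F | T | F
F | T | T | T | F | T
F | T | T | F | T | T
F | T | F | T | F | F
F | T | F | F | F | T
F | F | T | T | F | T
F | F | T | F | T | T
F | F | F | T | F | F
F | F | F | F | F | T
The columns differ at A=T, B=T, C=T, D=T (φ=F, ψ=T), so they are not equivalent.

not equivalent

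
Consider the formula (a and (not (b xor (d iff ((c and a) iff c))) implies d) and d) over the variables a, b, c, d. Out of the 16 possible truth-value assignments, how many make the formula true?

a  b  c  d  |  (c and a)  ((c and a) iff c)  (d iff ((c and a) iff c))  φ
T  T  T  T  |      T              T                      T              T
T  T  T  F  |      T              T                      F              F
T  T  F  T  |      F              T                      T              T
T  T  F  F  |      F              T                      F              F
T  F  T  T  |      T              T                      T              T
T  F  T  F  |      T              T                      F              F
T  F  F  T  |      F              T                      T              T
T  F  F  F  |      F              T                      F              F
F  T  T  T  |      F              F                      F              F
F  T  T  F  |      F              F                      T              F
F  T  F  T  |      F              T                      T              F
F  T  F  F  |      F              T                      F              F
F  F  T  T  |      F              F                      F              F
F  F  T  F  |      F              F                      T              F
F  F  F  T  |      F              T                      T              F
F  F  F  F  |      F              T                      F              F
The formula is true on 4 of the 16 rows.

4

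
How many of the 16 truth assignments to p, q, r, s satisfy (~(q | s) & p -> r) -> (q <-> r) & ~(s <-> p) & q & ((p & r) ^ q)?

  p      q      r      s    |    φ  
False  False  False  False  |  False
False  False  False   True  |  False
False  False   True  False  |  False
False  False   True   True  |  False
False   True  False  False  |  False
False   True  False   True  |  False
False   True   True  False  |  False
False   True   True   True  |   True
 True  False  False  False  |   True
 True  False  False   True  |  False
 True  False   True  False  |  False
 True  False   True   True  |  False
 True   True  False  False  |  False
 True   True  False   True  |  False
 True   True   True  False  |  False
 True   True   True   True  |  False
The formula is true on 2 of the 16 rows.

2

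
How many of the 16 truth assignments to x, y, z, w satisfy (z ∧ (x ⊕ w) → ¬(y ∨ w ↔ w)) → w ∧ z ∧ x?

x | y | z | w | (x ⊕ w) | (z ∧ (x ⊕ w)) | (y ∨ w) | ((y ∨ w) ↔ w) | ¬((y ∨ w) ↔ w) | (z ∧ x) | (w ∧ (z ∧ x)) | φ
- | - | - | - | ------- | ------------- | ------- | ------------- | -------------- | ------- | ------------- | -
T | T | T | T |    F    |       F       |    T    |       T       |       F        |    T    |       T       | T
T | T | T | F |    T    |       T       |    T    |       F       |       T        |    T    |       F       | F
T | T | F | T |    F    |       F       |    T    |       T       |       F        |    F    |       F       | F
T | T | F | F |    T    |       F       |    T    |       F       |       T        |    F    |       F       | F
T | F | T | T |    F    |       F       |    T    |       T       |       F        |    T    |       T       | T
T | F | T | F |    T    |       T       |    F    |       T       |       F        |    T    |       F       | T
T | F | F | T |    F    |       F       |    T    |       T       |       F        |    F    |       F       | F
T | F | F | F |    T    |       F       |    F    |       T       |       F        |    F    |       F       | F
F | T | T | T |    T    |       T       |    T    |       T       |       F        |    F    |       F       | T
F | T | T | F |    F    |       F       |    T    |       F       |       T        |    F    |       F       | F
F | T | F | T |    T    |       F       |    T    |       T       |       F        |    F    |       F       | F
F | T | F | F |    F    |       F       |    T    |       F       |       T        |    F    |       F       | F
F | F | T | T |    T    |       T       |    T    |       T       |       F        |    F    |       F       | T
F | F | T | F |    F    |       F       |    F    |       T       |       F        |    F    |       F       | F
F | F | F | T |    T    |       F       |    T    |       T       |       F        |    F    |       F       | F
F | F | F | F |    F    |       F       |    F    |       T       |       F        |    F    |       F       | F
The formula is true on 5 of the 16 rows.

5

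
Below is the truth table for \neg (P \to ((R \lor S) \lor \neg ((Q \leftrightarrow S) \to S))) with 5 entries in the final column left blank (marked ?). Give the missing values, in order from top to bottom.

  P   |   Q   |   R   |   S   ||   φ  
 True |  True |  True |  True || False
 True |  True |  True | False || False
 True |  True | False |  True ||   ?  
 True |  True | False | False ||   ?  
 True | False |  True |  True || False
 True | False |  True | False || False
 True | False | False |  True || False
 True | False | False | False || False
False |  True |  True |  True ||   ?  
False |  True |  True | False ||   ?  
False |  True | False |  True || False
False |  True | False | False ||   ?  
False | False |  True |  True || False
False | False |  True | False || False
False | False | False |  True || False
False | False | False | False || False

Row P=True, Q=True, R=False, S=True: ((R \lor S) \lor \neg ((Q \leftrightarrow S) \to S)) = True, (P \to ((R \lor S) \lor \neg ((Q \leftrightarrow S) \to S))) = True, so the formula = False.
Row P=True, Q=True, R=False, S=False: ((R \lor S) \lor \neg ((Q \leftrightarrow S) \to S)) = False, (P \to ((R \lor S) \lor \neg ((Q \leftrightarrow S) \to S))) = False, so the formula = True.
Row P=False, Q=True, R=True, S=True: ((R \lor S) \lor \neg ((Q \leftrightarrow S) \to S)) = True, (P \to ((R \lor S) \lor \neg ((Q \leftrightarrow S) \to S))) = True, so the formula = False.
Row P=False, Q=True, R=True, S=False: ((R \lor S) \lor \neg ((Q \leftrightarrow S) \to S)) = True, (P \to ((R \lor S) \lor \neg ((Q \leftrightarrow S) \to S))) = True, so the formula = False.
Row P=False, Q=True, R=False, S=False: ((R \lor S) \lor \neg ((Q \leftrightarrow S) \to S)) = False, (P \to ((R \lor S) \lor \neg ((Q \leftrightarrow S) \to S))) = True, so the formula = False.

False, True, False, False, False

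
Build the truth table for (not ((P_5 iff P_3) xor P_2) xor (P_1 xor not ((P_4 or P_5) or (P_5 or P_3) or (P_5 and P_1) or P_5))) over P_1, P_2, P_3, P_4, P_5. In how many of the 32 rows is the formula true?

P_1  P_2  P_3  P_4  P_5  |  φ
 F    F    F    F    F   |  T
 F    F    F    F    T   |  T
 F    F    F    T    F   |  F
 F    F    F    T    T   |  T
 F    F    T    F    F   |  T
 F    F    T    F    T   |  F
 F    F    T    T    F   |  T
 F    F    T    T    T   |  F
 F    T    F    F    F   |  F
 F    T    F    F    T   |  F
 F    T    F    T    F   |  T
 F    T    F    T    T   |  F
 F    T    T    F    F   |  F
 F    T    T    F    T   |  T
 F    T    T    T    F   |  F
 F    T    T    T    T   |  T
 T    F    F    F    F   |  F
 T    F    F    F    T   |  F
 T    F    F    T    F   |  T
 T    F    F    T    T   |  F
 T    F    T    F    F   |  F
 T    F    T    F    T   |  T
 T    F    T    T    F   |  F
 T    F    T    T    T   |  T
 T    T    F    F    F   |  T
 T    T    F    F    T   |  T
 T    T    F    T    F   |  F
 T    T    F    T    T   |  T
 T    T    T    F    F   |  T
 T    T    T    F    T   |  F
 T    T    T    T    F   |  T
 T    T    T    T    T   |  F
The formula is true on 16 of the 32 rows.

16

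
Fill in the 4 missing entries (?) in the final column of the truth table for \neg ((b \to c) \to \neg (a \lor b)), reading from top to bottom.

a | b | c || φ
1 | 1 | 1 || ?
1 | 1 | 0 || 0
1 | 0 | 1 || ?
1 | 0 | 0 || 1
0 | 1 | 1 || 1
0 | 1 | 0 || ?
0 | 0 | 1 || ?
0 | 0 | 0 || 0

1, 1, 0, 0

Row a=1, b=1, c=1: (b \to c) = 1, \neg (a \lor b) = 0, ((b \to c) \to \neg (a \lor b)) = 0, so the formula = 1.
Row a=1, b=0, c=1: (b \to c) = 1, \neg (a \lor b) = 0, ((b \to c) \to \neg (a \lor b)) = 0, so the formula = 1.
Row a=0, b=1, c=0: (b \to c) = 0, \neg (a \lor b) = 0, ((b \to c) \to \neg (a \lor b)) = 1, so the formula = 0.
Row a=0, b=0, c=1: (b \to c) = 1, \neg (a \lor b) = 1, ((b \to c) \to \neg (a \lor b)) = 1, so the formula = 0.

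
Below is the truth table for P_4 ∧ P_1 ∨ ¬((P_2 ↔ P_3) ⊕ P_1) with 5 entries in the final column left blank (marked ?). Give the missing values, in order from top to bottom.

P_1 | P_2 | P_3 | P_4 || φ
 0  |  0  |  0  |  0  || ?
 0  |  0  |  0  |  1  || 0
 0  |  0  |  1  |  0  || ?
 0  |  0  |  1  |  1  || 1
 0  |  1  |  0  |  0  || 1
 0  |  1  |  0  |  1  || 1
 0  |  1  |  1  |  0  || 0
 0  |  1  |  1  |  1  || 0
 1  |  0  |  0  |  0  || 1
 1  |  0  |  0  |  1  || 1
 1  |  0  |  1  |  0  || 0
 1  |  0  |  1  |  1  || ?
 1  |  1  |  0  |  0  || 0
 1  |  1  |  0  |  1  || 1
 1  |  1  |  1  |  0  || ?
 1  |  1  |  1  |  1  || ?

Row P_1=0, P_2=0, P_3=0, P_4=0: (P_4 ∧ P_1) = 0, ¬((P_2 ↔ P_3) ⊕ P_1) = 0, so the formula = 0.
Row P_1=0, P_2=0, P_3=1, P_4=0: (P_4 ∧ P_1) = 0, ¬((P_2 ↔ P_3) ⊕ P_1) = 1, so the formula = 1.
Row P_1=1, P_2=0, P_3=1, P_4=1: (P_4 ∧ P_1) = 1, ¬((P_2 ↔ P_3) ⊕ P_1) = 0, so the formula = 1.
Row P_1=1, P_2=1, P_3=1, P_4=0: (P_4 ∧ P_1) = 0, ¬((P_2 ↔ P_3) ⊕ P_1) = 1, so the formula = 1.
Row P_1=1, P_2=1, P_3=1, P_4=1: (P_4 ∧ P_1) = 1, ¬((P_2 ↔ P_3) ⊕ P_1) = 1, so the formula = 1.

0, 1, 1, 1, 1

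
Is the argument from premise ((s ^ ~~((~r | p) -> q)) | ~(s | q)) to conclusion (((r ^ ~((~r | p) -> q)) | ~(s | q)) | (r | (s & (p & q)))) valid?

p | q | r | s || φ | ψ
T | T | T | T || F | T
T | T | T | F || T | T
T | T | F | T || F | T
T | T | F | F || T | F
T | F | T | T || T | T
T | F | T | F || T | T
T | F | F | T || T | T
T | F | F | F || T | T
F | T | T | T || F | T
F | T | T | F || T | T
F | T | F | T || F | F
F | T | F | F || T | F
F | F | T | T || F | T
F | F | T | F || T | T
F | F | F | T || T | T
F | F | F | F || T | T
At p=T, q=T, r=F, s=F we have φ true but ψ false, so φ does not entail ψ.

no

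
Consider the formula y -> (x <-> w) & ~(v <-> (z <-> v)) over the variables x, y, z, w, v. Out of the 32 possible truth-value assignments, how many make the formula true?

  x      y      z      w      v    |    φ  
 True   True   True   True   True  |  False
 True   True   True   True  False  |  False
 True   True   True  False   True  |  False
 True   True   True  False  False  |  False
 True   True  False   True   True  |   True
 True   True  False   True  False  |   True
 True   True  False  False   True  |  False
 True   True  False  False  False  |  False
 True  False   True   True   True  |   True
 True  False   True   True  False  |   True
 True  False   True  False   True  |   True
 True  False   True  False  False  |   True
 True  False  False   True   True  |   True
 True  False  False   True  False  |   True
 True  False  False  False   True  |   True
 True  False  False  False  False  |   True
False   True   True   True   True  |  False
False   True   True   True  False  |  False
False   True   True  False   True  |  False
False   True   True  False  False  |  False
False   True  False   True   True  |  False
False   True  False   True  False  |  False
False   True  False  False   True  |   True
False   True  False  False  False  |   True
False  False   True   True   True  |   True
False  False   True   True  False  |   True
False  False   True  False   True  |   True
False  False   True  False  False  |   True
False  False  False   True   True  |   True
False  False  False   True  False  |   True
False  False  False  False   True  |   True
False  False  False  False  False  |   True
The formula is true on 20 of the 32 rows.

20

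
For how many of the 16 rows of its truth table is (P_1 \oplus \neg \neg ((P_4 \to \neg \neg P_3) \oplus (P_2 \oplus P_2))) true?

P_1  P_2  P_3  P_4  |  \neg P_3  \neg \neg P_3  (P_4 \to \neg \neg P_3)  (P_2 \oplus P_2)  φ
 T    T    T    T   |     F            T                   T                    F          F
 T    T    T    F   |     F            T                   T                    F          F
 T    T    F    T   |     T            F                   F                    F          T
 T    T    F    F   |     T            F                   T                    F          F
 T    F    T    T   |     F            T                   T                    F          F
 T    F    T    F   |     F            T                   T                    F          F
 T    F    F    T   |     T            F                   F                    F          T
 T    F    F    F   |     T            F                   T                    F          F
 F    T    T    T   |     F            T                   T                    F          T
 F    T    T    F   |     F            T                   T                    F          T
 F    T    F    T   |     T            F                   F                    F          F
 F    T    F    F   |     T            F                   T                    F          T
 F    F    T    T   |     F            T                   T                    F          T
 F    F    T    F   |     F            T                   T                    F          T
 F    F    F    T   |     T            F                   F                    F          F
 F    F    F    F   |     T            F                   T                    F          T
The formula is true on 8 of the 16 rows.

8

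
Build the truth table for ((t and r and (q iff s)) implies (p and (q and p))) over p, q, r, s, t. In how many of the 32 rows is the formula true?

29

p | q | r | s | t || φ
0 | 0 | 0 | 0 | 0 || 1
0 | 0 | 0 | 0 | 1 || 1
0 | 0 | 0 | 1 | 0 || 1
0 | 0 | 0 | 1 | 1 || 1
0 | 0 | 1 | 0 | 0 || 1
0 | 0 | 1 | 0 | 1 || 0
0 | 0 | 1 | 1 | 0 || 1
0 | 0 | 1 | 1 | 1 || 1
0 | 1 | 0 | 0 | 0 || 1
0 | 1 | 0 | 0 | 1 || 1
0 | 1 | 0 | 1 | 0 || 1
0 | 1 | 0 | 1 | 1 || 1
0 | 1 | 1 | 0 | 0 || 1
0 | 1 | 1 | 0 | 1 || 1
0 | 1 | 1 | 1 | 0 || 1
0 | 1 | 1 | 1 | 1 || 0
1 | 0 | 0 | 0 | 0 || 1
1 | 0 | 0 | 0 | 1 || 1
1 | 0 | 0 | 1 | 0 || 1
1 | 0 | 0 | 1 | 1 || 1
1 | 0 | 1 | 0 | 0 || 1
1 | 0 | 1 | 0 | 1 || 0
1 | 0 | 1 | 1 | 0 || 1
1 | 0 | 1 | 1 | 1 || 1
1 | 1 | 0 | 0 | 0 || 1
1 | 1 | 0 | 0 | 1 || 1
1 | 1 | 0 | 1 | 0 || 1
1 | 1 | 0 | 1 | 1 || 1
1 | 1 | 1 | 0 | 0 || 1
1 | 1 | 1 | 0 | 1 || 1
1 | 1 | 1 | 1 | 0 || 1
1 | 1 | 1 | 1 | 1 || 1
The formula is true on 29 of the 32 rows.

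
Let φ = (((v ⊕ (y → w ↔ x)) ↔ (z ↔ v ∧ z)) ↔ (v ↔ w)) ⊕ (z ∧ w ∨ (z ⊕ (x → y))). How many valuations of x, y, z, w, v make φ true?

16

x | y | z | w | v || φ
F | F | F | F | F || T
F | F | F | F | T || T
F | F | F | T | F || F
F | F | F | T | T || F
F | F | T | F | F || T
F | F | T | F | T || F
F | F | T | T | F || T
F | F | T | T | T || F
F | T | F | F | F || F
F | T | F | F | T || F
F | T | F | T | F || F
F | T | F | T | T || F
F | T | T | F | F || F
F | T | T | F | T || T
F | T | T | T | F || T
F | T | T | T | T || F
T | F | F | F | F || T
T | F | F | F | T || T
T | F | F | T | F || F
T | F | F | T | T || F
T | F | T | F | F || T
T | F | T | F | T || F
T | F | T | T | F || F
T | F | T | T | T || T
T | T | F | F | F || T
T | T | F | F | T || T
T | T | F | T | F || T
T | T | F | T | T || T
T | T | T | F | F || T
T | T | T | F | T || F
T | T | T | T | F || F
T | T | T | T | T || T
The formula is true on 16 of the 32 rows.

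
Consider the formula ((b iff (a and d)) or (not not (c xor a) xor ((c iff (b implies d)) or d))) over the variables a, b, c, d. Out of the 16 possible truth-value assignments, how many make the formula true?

a  b  c  d  |  (a and d)  (b iff (a and d))  (c xor a)  not (c xor a)  not not (c xor a)  (b implies d)  (c iff (b implies d))  ((c iff (b implies d)) or d)  φ
T  T  T  T  |      T              T              F            T                F                T                  T                         T                T
T  T  T  F  |      F              F              F            T                F                F                  F                         F                F
T  T  F  T  |      T              T              T            F                T                T                  F                         T                T
T  T  F  F  |      F              F              T            F                T                F                  T                         T                F
T  F  T  T  |      T              F              F            T                F                T                  T                         T                T
T  F  T  F  |      F              T              F            T                F                T                  T                         T                T
T  F  F  T  |      T              F              T            F                T                T                  F                         T                F
T  F  F  F  |      F              T              T            F                T                T                  F                         F                T
F  T  T  T  |      F              F              T            F                T                T                  T                         T                F
F  T  T  F  |      F              F              T            F                T                F                  F                         F                T
F  T  F  T  |      F              F              F            T                F                T                  F                         T                T
F  T  F  F  |      F              F              F            T                F                F                  T                         T                T
F  F  T  T  |      F              T              T            F                T                T                  T                         T                T
F  F  T  F  |      F              T              T            F                T                T                  T                         T                T
F  F  F  T  |      F              T              F            T                F                T                  F                         T                T
F  F  F  F  |      F              T              F            T                F                T                  F                         F                T
The formula is true on 12 of the 16 rows.

12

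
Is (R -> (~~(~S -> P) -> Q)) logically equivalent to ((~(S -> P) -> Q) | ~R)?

not equivalent

P | Q | R | S || φ | ψ
1 | 1 | 1 | 1 || 1 | 1
1 | 1 | 1 | 0 || 1 | 1
1 | 1 | 0 | 1 || 1 | 1
1 | 1 | 0 | 0 || 1 | 1
1 | 0 | 1 | 1 || 0 | 1
1 | 0 | 1 | 0 || 0 | 1
1 | 0 | 0 | 1 || 1 | 1
1 | 0 | 0 | 0 || 1 | 1
0 | 1 | 1 | 1 || 1 | 1
0 | 1 | 1 | 0 || 1 | 1
0 | 1 | 0 | 1 || 1 | 1
0 | 1 | 0 | 0 || 1 | 1
0 | 0 | 1 | 1 || 0 | 0
0 | 0 | 1 | 0 || 1 | 1
0 | 0 | 0 | 1 || 1 | 1
0 | 0 | 0 | 0 || 1 | 1
The columns differ at P=1, Q=0, R=1, S=1 (φ=0, ψ=1), so they are not equivalent.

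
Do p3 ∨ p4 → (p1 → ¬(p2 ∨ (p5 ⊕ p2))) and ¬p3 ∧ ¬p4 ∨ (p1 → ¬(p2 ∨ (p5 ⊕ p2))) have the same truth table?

p1 | p2 | p3 | p4 | p5 | φ | ψ
-- | -- | -- | -- | -- | - | -
T  | T  | T  | T  | T  | F | F
T  | T  | T  | T  | F  | F | F
T  | T  | T  | F  | T  | F | F
T  | T  | T  | F  | F  | F | F
T  | T  | F  | T  | T  | F | F
T  | T  | F  | T  | F  | F | F
T  | T  | F  | F  | T  | T | T
T  | T  | F  | F  | F  | T | T
T  | F  | T  | T  | T  | F | F
T  | F  | T  | T  | F  | T | T
T  | F  | T  | F  | T  | F | F
T  | F  | T  | F  | F  | T | T
T  | F  | F  | T  | T  | F | F
T  | F  | F  | T  | F  | T | T
T  | F  | F  | F  | T  | T | T
T  | F  | F  | F  | F  | T | T
F  | T  | T  | T  | T  | T | T
F  | T  | T  | T  | F  | T | T
F  | T  | T  | F  | T  | T | T
F  | T  | T  | F  | F  | T | T
F  | T  | F  | T  | T  | T | T
F  | T  | F  | T  | F  | T | T
F  | T  | F  | F  | T  | T | T
F  | T  | F  | F  | F  | T | T
F  | F  | T  | T  | T  | T | T
F  | F  | T  | T  | F  | T | T
F  | F  | T  | F  | T  | T | T
F  | F  | T  | F  | F  | T | T
F  | F  | F  | T  | T  | T | T
F  | F  | F  | T  | F  | T | T
F  | F  | F  | F  | T  | T | T
F  | F  | F  | F  | F  | T | T
The columns for φ and ψ agree on every row, so they are logically equivalent.

equivalent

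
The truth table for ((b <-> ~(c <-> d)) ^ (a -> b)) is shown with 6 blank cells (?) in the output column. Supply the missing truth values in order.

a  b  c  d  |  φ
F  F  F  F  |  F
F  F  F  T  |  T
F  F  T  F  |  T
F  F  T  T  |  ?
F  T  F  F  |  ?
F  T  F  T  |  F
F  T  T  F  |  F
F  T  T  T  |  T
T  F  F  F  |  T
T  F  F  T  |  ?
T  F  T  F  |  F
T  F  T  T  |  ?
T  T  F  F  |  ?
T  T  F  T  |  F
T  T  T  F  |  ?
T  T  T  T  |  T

F, T, F, T, T, F

Row a=F, b=F, c=T, d=T: (b <-> ~(c <-> d)) = T, (a -> b) = T, so the formula = F.
Row a=F, b=T, c=F, d=F: (b <-> ~(c <-> d)) = F, (a -> b) = T, so the formula = T.
Row a=T, b=F, c=F, d=T: (b <-> ~(c <-> d)) = F, (a -> b) = F, so the formula = F.
Row a=T, b=F, c=T, d=T: (b <-> ~(c <-> d)) = T, (a -> b) = F, so the formula = T.
Row a=T, b=T, c=F, d=F: (b <-> ~(c <-> d)) = F, (a -> b) = T, so the formula = T.
Row a=T, b=T, c=T, d=F: (b <-> ~(c <-> d)) = T, (a -> b) = T, so the formula = F.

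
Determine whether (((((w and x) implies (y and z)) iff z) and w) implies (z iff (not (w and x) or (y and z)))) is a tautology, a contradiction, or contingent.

  x      y      z      w    |  (w and x)  (y and z)  not (w and x)  (not (w and x) or (y and z))    φ  
 True   True   True   True  |     True       True        False                  True               True
 True   True   True  False  |    False       True         True                  True               True
 True   True  False   True  |     True      False        False                 False               True
 True   True  False  False  |    False      False         True                  True               True
 True  False   True   True  |     True      False        False                 False               True
 True  False   True  False  |    False      False         True                  True               True
 True  False  False   True  |     True      False        False                 False               True
 True  False  False  False  |    False      False         True                  True               True
False   True   True   True  |    False       True         True                  True               True
False   True   True  False  |    False       True         True                  True               True
False   True  False   True  |    False      False         True                  True               True
False   True  False  False  |    False      False         True                  True               True
False  False   True   True  |    False      False         True                  True               True
False  False   True  False  |    False      False         True                  True               True
False  False  False   True  |    False      False         True                  True               True
False  False  False  False  |    False      False         True                  True               True
Every row is True, so the formula is a tautology.

tautology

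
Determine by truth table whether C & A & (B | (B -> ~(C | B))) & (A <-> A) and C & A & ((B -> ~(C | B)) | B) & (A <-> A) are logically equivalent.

equivalent

A | B | C || φ | ψ
1 | 1 | 1 || 1 | 1
1 | 1 | 0 || 0 | 0
1 | 0 | 1 || 1 | 1
1 | 0 | 0 || 0 | 0
0 | 1 | 1 || 0 | 0
0 | 1 | 0 || 0 | 0
0 | 0 | 1 || 0 | 0
0 | 0 | 0 || 0 | 0
The columns for φ and ψ agree on every row, so they are logically equivalent.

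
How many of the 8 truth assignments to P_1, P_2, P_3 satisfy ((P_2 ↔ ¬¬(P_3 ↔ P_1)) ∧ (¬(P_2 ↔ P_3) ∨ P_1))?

4

P_1 | P_2 | P_3 | (P_3 ↔ P_1) | ¬(P_3 ↔ P_1) | ¬¬(P_3 ↔ P_1) | (P_2 ↔ ¬¬(P_3 ↔ P_1)) | (P_2 ↔ P_3) | ¬(P_2 ↔ P_3) | (¬(P_2 ↔ P_3) ∨ P_1) | φ
--- | --- | --- | ----------- | ------------ | ------------- | --------------------- | ----------- | ------------ | -------------------- | -
 0  |  0  |  0  |      1      |      0       |       1       |           0           |      1      |      0       |          0           | 0
 0  |  0  |  1  |      0      |      1       |       0       |           1           |      0      |      1       |          1           | 1
 0  |  1  |  0  |      1      |      0       |       1       |           1           |      0      |      1       |          1           | 1
 0  |  1  |  1  |      0      |      1       |       0       |           0           |      1      |      0       |          0           | 0
 1  |  0  |  0  |      0      |      1       |       0       |           1           |      1      |      0       |          1           | 1
 1  |  0  |  1  |      1      |      0       |       1       |           0           |      0      |      1       |          1           | 0
 1  |  1  |  0  |      0      |      1       |       0       |           0           |      0      |      1       |          1           | 0
 1  |  1  |  1  |      1      |      0       |       1       |           1           |      1      |      0       |          1           | 1
The formula is true on 4 of the 8 rows.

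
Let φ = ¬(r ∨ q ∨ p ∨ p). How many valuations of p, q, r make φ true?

1

p | q | r || ¬(r ∨ q ∨ p ∨ p)
1 | 1 | 1 ||        0        
1 | 1 | 0 ||        0        
1 | 0 | 1 ||        0        
1 | 0 | 0 ||        0        
0 | 1 | 1 ||        0        
0 | 1 | 0 ||        0        
0 | 0 | 1 ||        0        
0 | 0 | 0 ||        1        
The formula is true on 1 of the 8 rows.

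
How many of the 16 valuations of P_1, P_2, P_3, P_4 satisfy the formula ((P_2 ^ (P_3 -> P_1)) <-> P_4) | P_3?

12

P_1  P_2  P_3  P_4  |  φ
 T    T    T    T   |  T
 T    T    T    F   |  T
 T    T    F    T   |  F
 T    T    F    F   |  T
 T    F    T    T   |  T
 T    F    T    F   |  T
 T    F    F    T   |  T
 T    F    F    F   |  F
 F    T    T    T   |  T
 F    T    T    F   |  T
 F    T    F    T   |  F
 F    T    F    F   |  T
 F    F    T    T   |  T
 F    F    T    F   |  T
 F    F    F    T   |  T
 F    F    F    F   |  F
The formula is true on 12 of the 16 rows.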